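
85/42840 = 1/504 = 0.00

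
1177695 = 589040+588655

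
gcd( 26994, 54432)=6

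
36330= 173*210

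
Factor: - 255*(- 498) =126990 = 2^1  *  3^2 * 5^1*17^1*83^1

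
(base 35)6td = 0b10000010111010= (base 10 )8378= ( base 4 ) 2002322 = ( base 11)6327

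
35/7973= 5/1139 = 0.00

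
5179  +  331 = 5510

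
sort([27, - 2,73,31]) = [-2 , 27,31 , 73]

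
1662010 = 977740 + 684270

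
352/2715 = 352/2715=0.13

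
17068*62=1058216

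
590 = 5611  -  5021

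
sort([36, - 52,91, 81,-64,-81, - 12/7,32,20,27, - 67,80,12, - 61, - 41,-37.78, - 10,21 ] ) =[ - 81, - 67, - 64,  -  61,-52, - 41, - 37.78, - 10 , - 12/7,12,20,21, 27,32,36,80, 81,91 ] 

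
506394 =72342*7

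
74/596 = 37/298 = 0.12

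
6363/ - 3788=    - 2 + 1213/3788 = -1.68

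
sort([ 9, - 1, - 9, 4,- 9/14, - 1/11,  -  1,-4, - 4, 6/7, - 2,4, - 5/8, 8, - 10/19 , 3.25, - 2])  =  [ - 9,-4,-4, - 2, - 2,-1, - 1,-9/14, - 5/8,-10/19,-1/11, 6/7,3.25, 4 , 4, 8,9]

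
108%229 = 108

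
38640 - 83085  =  - 44445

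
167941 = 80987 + 86954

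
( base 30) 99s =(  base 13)3a90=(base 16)20ce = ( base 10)8398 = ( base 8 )20316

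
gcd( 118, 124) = 2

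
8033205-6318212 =1714993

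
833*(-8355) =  - 6959715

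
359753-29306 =330447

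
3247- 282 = 2965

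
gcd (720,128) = 16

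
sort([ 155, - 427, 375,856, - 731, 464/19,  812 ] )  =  [ -731, - 427, 464/19,  155,375,812, 856 ] 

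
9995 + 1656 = 11651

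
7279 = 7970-691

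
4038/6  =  673 = 673.00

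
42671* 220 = 9387620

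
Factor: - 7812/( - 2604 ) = 3 = 3^1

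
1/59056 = 1/59056 = 0.00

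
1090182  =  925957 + 164225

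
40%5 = 0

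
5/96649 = 5/96649  =  0.00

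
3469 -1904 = 1565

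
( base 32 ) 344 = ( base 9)4350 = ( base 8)6204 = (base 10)3204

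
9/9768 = 3/3256=0.00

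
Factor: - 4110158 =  - 2^1*13^1*17^2*547^1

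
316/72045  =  316/72045 = 0.00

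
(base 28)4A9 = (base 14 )1369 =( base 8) 6541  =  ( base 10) 3425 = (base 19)995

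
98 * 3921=384258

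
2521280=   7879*320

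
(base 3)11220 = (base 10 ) 132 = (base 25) 57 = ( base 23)5h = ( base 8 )204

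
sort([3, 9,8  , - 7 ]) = [  -  7,3, 8, 9]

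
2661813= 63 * 42251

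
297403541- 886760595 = -589357054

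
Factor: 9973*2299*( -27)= - 3^3 * 11^2*19^1*9973^1 = - 619054029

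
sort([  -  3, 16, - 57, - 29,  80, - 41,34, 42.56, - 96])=[- 96, - 57, - 41, - 29, - 3, 16, 34,42.56, 80 ] 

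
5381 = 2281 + 3100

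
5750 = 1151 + 4599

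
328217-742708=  - 414491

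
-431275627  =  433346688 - 864622315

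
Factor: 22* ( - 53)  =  -2^1*11^1*53^1 = - 1166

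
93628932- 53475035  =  40153897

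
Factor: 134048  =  2^5 * 59^1*71^1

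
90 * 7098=638820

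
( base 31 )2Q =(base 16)58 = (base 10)88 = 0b1011000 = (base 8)130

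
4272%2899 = 1373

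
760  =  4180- 3420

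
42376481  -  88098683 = -45722202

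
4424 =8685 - 4261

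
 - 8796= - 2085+-6711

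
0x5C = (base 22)44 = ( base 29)35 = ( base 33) 2q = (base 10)92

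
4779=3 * 1593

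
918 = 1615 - 697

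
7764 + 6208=13972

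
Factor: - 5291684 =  - 2^2 * 1322921^1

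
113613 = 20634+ 92979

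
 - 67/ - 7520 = 67/7520 = 0.01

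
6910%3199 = 512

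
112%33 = 13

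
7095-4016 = 3079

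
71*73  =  5183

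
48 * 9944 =477312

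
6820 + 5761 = 12581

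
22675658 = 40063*566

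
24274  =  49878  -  25604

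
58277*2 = 116554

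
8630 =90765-82135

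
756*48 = 36288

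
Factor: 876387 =3^1*61^1*4789^1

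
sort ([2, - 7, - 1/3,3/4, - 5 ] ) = [  -  7, - 5, - 1/3 , 3/4,2 ]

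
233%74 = 11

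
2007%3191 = 2007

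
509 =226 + 283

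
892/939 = 892/939=0.95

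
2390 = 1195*2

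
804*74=59496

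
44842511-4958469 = 39884042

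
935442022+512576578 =1448018600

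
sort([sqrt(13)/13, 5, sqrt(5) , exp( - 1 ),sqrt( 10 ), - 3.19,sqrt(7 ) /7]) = [ - 3.19, sqrt(13 )/13, exp( - 1 ) , sqrt( 7 ) /7 , sqrt (5 ), sqrt( 10 ),5 ]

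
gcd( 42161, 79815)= 1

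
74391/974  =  74391/974 = 76.38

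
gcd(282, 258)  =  6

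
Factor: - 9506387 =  - 11^1*409^1 *2113^1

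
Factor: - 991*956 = - 947396 = - 2^2*239^1*991^1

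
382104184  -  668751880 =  - 286647696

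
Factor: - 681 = -3^1 * 227^1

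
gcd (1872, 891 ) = 9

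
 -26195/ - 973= 26195/973= 26.92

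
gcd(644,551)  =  1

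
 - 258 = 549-807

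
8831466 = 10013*882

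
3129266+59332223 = 62461489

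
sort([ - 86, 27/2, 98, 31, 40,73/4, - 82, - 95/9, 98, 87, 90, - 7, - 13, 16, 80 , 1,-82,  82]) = [  -  86, - 82, - 82,- 13, - 95/9, - 7,  1,27/2, 16, 73/4,  31,40, 80,82, 87,  90, 98,98]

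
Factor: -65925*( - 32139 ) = 2118763575 =3^4*5^2 * 293^1*3571^1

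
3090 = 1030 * 3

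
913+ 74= 987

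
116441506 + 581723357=698164863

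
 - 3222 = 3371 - 6593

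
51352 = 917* 56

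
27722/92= 13861/46   =  301.33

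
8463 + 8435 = 16898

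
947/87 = 947/87 =10.89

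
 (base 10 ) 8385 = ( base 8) 20301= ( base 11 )6333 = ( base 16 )20c1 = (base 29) 9s4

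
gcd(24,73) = 1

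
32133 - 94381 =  - 62248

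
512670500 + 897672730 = 1410343230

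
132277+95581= 227858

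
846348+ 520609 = 1366957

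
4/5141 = 4/5141  =  0.00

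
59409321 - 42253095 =17156226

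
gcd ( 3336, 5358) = 6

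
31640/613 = 31640/613 = 51.62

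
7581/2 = 3790 + 1/2 = 3790.50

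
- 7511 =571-8082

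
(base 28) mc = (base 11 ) 521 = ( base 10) 628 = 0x274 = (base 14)32c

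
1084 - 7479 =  - 6395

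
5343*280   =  1496040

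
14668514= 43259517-28591003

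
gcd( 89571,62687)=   1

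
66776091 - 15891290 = 50884801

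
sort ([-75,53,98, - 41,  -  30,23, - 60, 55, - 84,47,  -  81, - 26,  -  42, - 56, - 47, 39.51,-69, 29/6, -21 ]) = [ - 84, - 81,-75, - 69, - 60, - 56,  -  47, - 42,-41 ,-30, - 26, - 21,29/6,23,39.51, 47, 53,55,98 ]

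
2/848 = 1/424  =  0.00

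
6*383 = 2298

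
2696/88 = 337/11= 30.64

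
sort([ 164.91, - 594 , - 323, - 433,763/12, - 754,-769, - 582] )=[ - 769 , - 754,-594 , - 582, - 433, - 323 , 763/12,164.91]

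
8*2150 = 17200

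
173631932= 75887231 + 97744701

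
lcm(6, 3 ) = 6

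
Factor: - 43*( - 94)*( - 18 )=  - 2^2*  3^2*43^1*47^1 = - 72756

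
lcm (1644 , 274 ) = 1644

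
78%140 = 78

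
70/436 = 35/218= 0.16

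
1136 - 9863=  - 8727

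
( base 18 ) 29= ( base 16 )2D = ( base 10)45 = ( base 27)1i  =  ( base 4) 231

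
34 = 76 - 42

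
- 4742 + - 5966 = -10708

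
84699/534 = 158 + 109/178 = 158.61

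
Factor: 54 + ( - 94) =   -  40 = -  2^3*5^1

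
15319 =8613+6706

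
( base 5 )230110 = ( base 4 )1333123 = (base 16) 1FDB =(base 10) 8155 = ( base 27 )B51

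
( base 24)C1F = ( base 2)1101100100111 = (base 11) 524A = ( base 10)6951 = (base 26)a79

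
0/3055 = 0 = 0.00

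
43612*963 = 41998356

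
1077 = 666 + 411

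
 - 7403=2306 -9709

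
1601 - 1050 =551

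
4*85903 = 343612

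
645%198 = 51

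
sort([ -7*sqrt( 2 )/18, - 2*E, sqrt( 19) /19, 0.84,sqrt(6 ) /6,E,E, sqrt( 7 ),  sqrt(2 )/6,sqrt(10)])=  [ - 2*E, - 7*sqrt( 2 )/18,sqrt( 19)/19 , sqrt (2)/6, sqrt( 6 )/6,0.84, sqrt (7 ),  E, E,sqrt( 10 )]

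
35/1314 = 35/1314 = 0.03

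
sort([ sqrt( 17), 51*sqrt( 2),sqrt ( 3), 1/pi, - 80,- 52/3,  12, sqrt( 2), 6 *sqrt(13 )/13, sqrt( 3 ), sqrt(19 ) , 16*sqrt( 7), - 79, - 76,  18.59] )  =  [ - 80, - 79, - 76, - 52/3, 1/pi, sqrt (2 ), 6*sqrt(13)/13,sqrt( 3),sqrt( 3),sqrt(17 ),sqrt( 19 ), 12,18.59,16*sqrt(7 ),51*sqrt( 2) ]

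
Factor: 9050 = 2^1*5^2*181^1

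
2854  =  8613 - 5759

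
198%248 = 198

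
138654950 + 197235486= 335890436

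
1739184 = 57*30512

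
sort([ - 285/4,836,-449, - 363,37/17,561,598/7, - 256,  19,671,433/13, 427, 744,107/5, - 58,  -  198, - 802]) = [ - 802, - 449, - 363, - 256, - 198, - 285/4, - 58 , 37/17, 19,  107/5,433/13,598/7,427,561,671,744,836]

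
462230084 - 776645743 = -314415659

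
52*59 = 3068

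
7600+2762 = 10362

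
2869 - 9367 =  - 6498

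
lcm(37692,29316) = 263844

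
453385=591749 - 138364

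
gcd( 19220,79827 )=1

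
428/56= 7  +  9/14 = 7.64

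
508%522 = 508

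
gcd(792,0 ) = 792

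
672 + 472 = 1144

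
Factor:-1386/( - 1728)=77/96 = 2^ ( - 5)* 3^( - 1)*7^1*11^1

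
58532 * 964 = 56424848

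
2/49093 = 2/49093 = 0.00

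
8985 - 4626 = 4359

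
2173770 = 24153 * 90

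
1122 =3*374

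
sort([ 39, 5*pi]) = [5* pi, 39] 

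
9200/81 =113  +  47/81 = 113.58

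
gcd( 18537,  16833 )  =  3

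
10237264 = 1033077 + 9204187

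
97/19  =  5+2/19 = 5.11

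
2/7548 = 1/3774 = 0.00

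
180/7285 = 36/1457 = 0.02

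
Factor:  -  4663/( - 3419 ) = 13^( - 1 )*263^( - 1) *4663^1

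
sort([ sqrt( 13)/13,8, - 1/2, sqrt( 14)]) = [ - 1/2, sqrt(13 )/13,sqrt( 14),8 ] 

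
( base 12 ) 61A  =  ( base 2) 1101110110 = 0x376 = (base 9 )1184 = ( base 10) 886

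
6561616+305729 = 6867345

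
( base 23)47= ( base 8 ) 143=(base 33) 30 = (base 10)99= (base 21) 4f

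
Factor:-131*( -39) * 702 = 3586518 = 2^1*3^4*13^2 * 131^1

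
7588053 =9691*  783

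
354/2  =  177  =  177.00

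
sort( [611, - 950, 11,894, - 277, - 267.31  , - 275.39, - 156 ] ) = [ - 950,-277 , - 275.39, - 267.31, - 156, 11, 611,894 ]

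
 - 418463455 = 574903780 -993367235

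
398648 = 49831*8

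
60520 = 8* 7565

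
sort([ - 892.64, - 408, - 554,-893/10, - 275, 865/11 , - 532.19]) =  [ - 892.64, - 554, - 532.19,- 408, - 275, - 893/10,  865/11]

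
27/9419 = 27/9419 = 0.00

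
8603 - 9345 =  - 742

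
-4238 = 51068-55306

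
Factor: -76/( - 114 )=2/3 = 2^1*3^( - 1)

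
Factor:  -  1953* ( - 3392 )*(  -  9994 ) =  - 2^7*3^2*7^1*19^1*31^1*53^1*263^1 = - 66206012544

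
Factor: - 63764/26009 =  - 2^2*19^1*31^( -1) = -76/31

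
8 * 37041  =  296328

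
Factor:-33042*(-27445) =2^1*3^1 * 5^1 * 11^1* 499^1*5507^1=   906837690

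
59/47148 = 59/47148= 0.00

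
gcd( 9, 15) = 3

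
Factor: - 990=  - 2^1*3^2 * 5^1*11^1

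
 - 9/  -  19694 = 9/19694   =  0.00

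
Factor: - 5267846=- 2^1*2633923^1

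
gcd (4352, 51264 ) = 64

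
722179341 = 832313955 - 110134614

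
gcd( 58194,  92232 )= 1098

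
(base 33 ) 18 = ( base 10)41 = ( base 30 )1b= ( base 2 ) 101001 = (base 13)32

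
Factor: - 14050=  -  2^1*5^2*281^1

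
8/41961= 8/41961 =0.00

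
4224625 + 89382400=93607025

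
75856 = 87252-11396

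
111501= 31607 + 79894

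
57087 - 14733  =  42354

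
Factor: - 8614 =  - 2^1 * 59^1*73^1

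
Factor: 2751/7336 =3/8= 2^( - 3)  *3^1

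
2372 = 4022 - 1650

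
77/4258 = 77/4258 = 0.02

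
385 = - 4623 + 5008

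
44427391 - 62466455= - 18039064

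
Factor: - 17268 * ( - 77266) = 1334229288  =  2^3*3^1*7^1*1439^1*5519^1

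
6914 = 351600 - 344686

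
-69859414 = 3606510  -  73465924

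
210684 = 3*70228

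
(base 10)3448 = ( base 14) 1384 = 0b110101111000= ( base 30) 3os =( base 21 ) 7H4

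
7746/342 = 22+37/57  =  22.65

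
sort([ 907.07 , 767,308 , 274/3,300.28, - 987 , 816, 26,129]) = [-987,26,274/3, 129 , 300.28,308,767,816,907.07]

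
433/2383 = 433/2383 = 0.18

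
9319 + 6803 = 16122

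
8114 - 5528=2586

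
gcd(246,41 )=41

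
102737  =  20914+81823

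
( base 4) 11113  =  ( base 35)9s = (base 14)1a7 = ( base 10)343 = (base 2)101010111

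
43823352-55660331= -11836979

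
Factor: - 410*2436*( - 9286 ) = 2^4*3^1*5^1 * 7^1 * 29^1*41^1*4643^1 = 9274485360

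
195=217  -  22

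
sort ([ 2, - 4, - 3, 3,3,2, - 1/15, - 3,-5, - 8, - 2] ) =[ - 8 , - 5, - 4, - 3 , - 3, - 2, - 1/15,  2,2, 3, 3 ] 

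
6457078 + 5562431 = 12019509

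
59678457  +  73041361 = 132719818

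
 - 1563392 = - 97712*16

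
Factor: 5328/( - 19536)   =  -3/11= -3^1 *11^ (- 1 ) 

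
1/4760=1/4760 = 0.00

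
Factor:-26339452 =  - 2^2 * 6584863^1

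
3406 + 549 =3955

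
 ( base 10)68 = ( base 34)20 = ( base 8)104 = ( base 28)2c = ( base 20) 38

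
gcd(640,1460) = 20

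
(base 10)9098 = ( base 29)ANL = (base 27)ccq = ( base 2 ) 10001110001010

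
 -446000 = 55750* ( - 8)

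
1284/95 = 1284/95 = 13.52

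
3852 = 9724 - 5872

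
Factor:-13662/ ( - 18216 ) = 3/4 = 2^( - 2 )*3^1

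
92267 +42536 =134803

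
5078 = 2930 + 2148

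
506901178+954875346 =1461776524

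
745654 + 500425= 1246079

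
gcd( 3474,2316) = 1158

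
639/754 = 639/754=0.85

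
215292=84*2563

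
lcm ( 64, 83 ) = 5312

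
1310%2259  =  1310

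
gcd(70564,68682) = 2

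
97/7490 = 97/7490 = 0.01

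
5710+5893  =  11603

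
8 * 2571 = 20568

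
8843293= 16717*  529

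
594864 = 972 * 612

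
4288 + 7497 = 11785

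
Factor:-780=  - 2^2 * 3^1*5^1*13^1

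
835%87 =52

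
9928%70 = 58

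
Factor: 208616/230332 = 2^1 * 293^1*647^( - 1 )=586/647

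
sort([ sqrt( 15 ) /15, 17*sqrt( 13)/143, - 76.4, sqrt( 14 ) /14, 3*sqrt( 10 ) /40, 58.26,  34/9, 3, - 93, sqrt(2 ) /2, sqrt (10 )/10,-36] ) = [ - 93,- 76.4,  -  36, 3*sqrt(10 ) /40, sqrt( 15 ) /15, sqrt(14)/14,sqrt(10)/10,  17*sqrt(13)/143,sqrt(2 ) /2, 3, 34/9, 58.26]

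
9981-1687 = 8294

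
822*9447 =7765434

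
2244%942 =360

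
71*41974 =2980154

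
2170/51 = 2170/51 = 42.55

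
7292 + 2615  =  9907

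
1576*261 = 411336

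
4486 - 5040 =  - 554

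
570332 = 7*81476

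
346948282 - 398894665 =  - 51946383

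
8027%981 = 179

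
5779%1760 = 499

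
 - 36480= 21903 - 58383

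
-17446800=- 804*21700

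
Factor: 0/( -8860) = 0^1 = 0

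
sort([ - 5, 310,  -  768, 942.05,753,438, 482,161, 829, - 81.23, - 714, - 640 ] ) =[ - 768, - 714, - 640, - 81.23, - 5, 161,310, 438, 482,753, 829, 942.05]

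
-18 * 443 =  - 7974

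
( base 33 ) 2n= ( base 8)131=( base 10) 89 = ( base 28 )35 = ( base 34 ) 2l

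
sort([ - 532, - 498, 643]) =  [-532, - 498, 643] 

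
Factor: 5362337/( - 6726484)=  -  2^( - 2 )*1681621^( - 1)*5362337^1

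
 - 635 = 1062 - 1697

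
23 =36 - 13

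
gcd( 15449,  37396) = 1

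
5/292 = 5/292 = 0.02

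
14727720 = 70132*210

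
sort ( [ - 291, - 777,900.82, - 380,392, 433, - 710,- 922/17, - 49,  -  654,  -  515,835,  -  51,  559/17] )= [-777, - 710, - 654, - 515, - 380, - 291, - 922/17, - 51,-49 , 559/17,392,433,835,900.82]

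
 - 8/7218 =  - 1 + 3605/3609 = - 0.00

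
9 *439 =3951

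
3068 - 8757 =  - 5689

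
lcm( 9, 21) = 63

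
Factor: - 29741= -29741^1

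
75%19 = 18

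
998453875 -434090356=564363519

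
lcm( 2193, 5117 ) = 15351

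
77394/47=1646 + 32/47= 1646.68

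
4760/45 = 105 + 7/9 = 105.78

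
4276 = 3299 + 977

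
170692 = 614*278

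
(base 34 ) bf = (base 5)3024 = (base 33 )BQ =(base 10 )389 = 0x185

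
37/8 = 4 + 5/8 = 4.62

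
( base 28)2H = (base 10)73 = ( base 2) 1001001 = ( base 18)41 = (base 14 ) 53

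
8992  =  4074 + 4918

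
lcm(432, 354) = 25488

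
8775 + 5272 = 14047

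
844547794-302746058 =541801736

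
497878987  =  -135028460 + 632907447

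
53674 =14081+39593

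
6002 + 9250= 15252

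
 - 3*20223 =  - 60669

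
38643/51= 757 + 12/17 = 757.71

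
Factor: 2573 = 31^1*83^1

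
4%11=4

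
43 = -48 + 91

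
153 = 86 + 67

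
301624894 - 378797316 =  - 77172422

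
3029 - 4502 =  -1473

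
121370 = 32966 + 88404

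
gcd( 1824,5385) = 3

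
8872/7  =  8872/7 = 1267.43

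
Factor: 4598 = 2^1*11^2*19^1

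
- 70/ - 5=14/1 = 14.00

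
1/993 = 1/993 = 0.00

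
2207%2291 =2207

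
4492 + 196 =4688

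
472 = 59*8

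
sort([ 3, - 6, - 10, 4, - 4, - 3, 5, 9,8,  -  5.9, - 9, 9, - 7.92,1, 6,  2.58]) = [ - 10, - 9, - 7.92, - 6,  -  5.9, - 4, -3, 1, 2.58 , 3, 4, 5,6, 8, 9,  9 ]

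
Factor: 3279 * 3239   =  3^1*41^1*79^1 * 1093^1 =10620681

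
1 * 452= 452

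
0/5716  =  0 = 0.00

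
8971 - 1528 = 7443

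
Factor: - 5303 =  - 5303^1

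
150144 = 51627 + 98517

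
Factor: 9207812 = 2^2*17^1*135409^1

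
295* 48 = 14160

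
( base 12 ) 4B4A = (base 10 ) 8554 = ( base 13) 3B80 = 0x216A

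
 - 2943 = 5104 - 8047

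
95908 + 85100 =181008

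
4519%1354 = 457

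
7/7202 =7/7202=0.00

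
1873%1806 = 67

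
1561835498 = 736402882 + 825432616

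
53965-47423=6542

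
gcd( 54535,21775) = 65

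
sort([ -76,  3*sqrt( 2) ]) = [ -76,3 * sqrt( 2) ] 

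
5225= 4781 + 444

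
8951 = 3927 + 5024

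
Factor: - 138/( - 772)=69/386 =2^( -1 )*3^1 * 23^1*193^( - 1 ) 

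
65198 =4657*14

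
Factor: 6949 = 6949^1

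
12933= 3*4311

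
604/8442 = 302/4221 = 0.07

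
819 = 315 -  - 504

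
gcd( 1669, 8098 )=1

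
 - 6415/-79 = 81 + 16/79 = 81.20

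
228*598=136344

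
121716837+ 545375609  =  667092446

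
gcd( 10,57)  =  1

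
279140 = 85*3284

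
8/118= 4/59 = 0.07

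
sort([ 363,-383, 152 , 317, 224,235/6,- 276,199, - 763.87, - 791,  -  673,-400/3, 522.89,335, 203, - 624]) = [-791,- 763.87, - 673, - 624,-383 , - 276, - 400/3,235/6,152,  199, 203, 224, 317, 335, 363, 522.89 ] 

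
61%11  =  6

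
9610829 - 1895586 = 7715243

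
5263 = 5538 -275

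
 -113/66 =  - 2 + 19/66 = - 1.71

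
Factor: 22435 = 5^1*7^1 * 641^1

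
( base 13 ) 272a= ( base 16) 15ED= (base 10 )5613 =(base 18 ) H5F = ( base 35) 4kd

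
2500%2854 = 2500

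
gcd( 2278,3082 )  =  134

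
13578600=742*18300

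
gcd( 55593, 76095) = 9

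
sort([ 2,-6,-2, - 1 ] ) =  [-6, - 2, - 1 , 2 ] 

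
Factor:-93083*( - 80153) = 80153^1*93083^1= 7460881699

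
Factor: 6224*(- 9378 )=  - 58368672 = -2^5*3^2*389^1*521^1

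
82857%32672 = 17513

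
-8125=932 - 9057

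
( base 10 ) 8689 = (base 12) 5041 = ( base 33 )7wa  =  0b10000111110001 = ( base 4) 2013301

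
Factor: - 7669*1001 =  - 7676669  =  - 7^1 *11^1 *13^1 * 7669^1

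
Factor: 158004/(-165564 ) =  - 3^( -1)*11^1 * 19^1*73^( - 1) = - 209/219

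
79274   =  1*79274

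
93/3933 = 31/1311 =0.02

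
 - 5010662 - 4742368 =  - 9753030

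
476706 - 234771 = 241935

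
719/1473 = 719/1473 = 0.49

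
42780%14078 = 546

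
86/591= 86/591 = 0.15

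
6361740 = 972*6545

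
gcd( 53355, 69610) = 5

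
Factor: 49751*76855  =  3823613105 =5^1*13^1*19^1  *  43^1 * 89^1 * 809^1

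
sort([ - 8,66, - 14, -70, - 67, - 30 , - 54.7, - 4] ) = [ - 70, - 67,-54.7, - 30, - 14,-8, - 4,66] 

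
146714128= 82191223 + 64522905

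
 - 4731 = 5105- 9836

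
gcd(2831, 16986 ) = 2831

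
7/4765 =7/4765  =  0.00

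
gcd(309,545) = 1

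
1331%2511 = 1331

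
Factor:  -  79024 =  - 2^4*11^1*449^1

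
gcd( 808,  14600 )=8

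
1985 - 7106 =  - 5121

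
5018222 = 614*8173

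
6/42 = 1/7 = 0.14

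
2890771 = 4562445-1671674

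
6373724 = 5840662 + 533062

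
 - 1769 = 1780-3549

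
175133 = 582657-407524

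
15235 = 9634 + 5601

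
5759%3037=2722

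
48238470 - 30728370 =17510100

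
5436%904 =12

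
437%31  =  3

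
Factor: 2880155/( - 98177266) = -2^( - 1) *5^1*11^(-1)*47^( - 1 )*94949^(-1) *576031^1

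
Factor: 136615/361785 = 3^( -1 )*271^( - 1) * 307^1 =307/813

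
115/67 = 115/67 = 1.72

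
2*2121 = 4242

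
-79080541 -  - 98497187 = 19416646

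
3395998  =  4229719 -833721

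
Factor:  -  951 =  -3^1*  317^1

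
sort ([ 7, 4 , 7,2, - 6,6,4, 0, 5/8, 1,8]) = [ - 6, 0, 5/8, 1, 2, 4, 4, 6, 7 , 7, 8 ]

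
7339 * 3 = 22017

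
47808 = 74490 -26682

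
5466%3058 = 2408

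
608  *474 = 288192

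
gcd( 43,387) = 43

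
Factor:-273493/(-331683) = 47/57 = 3^ ( - 1 )  *19^(-1 )*47^1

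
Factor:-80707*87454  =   - 2^1*11^2 * 23^1 * 29^1*73^1*599^1=-7058149978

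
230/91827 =230/91827 =0.00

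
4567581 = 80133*57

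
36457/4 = 9114 +1/4 = 9114.25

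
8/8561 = 8/8561 = 0.00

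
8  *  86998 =695984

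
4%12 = 4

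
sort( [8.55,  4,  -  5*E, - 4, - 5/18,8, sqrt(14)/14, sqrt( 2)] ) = [ - 5* E, - 4, - 5/18, sqrt( 14 )/14, sqrt( 2), 4 , 8,8.55]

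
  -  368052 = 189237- 557289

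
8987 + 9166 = 18153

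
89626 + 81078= 170704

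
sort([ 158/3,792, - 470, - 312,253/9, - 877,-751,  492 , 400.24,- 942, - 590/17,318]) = [ - 942, - 877, - 751, - 470, - 312,-590/17,253/9,158/3, 318, 400.24,492, 792 ]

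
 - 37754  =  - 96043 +58289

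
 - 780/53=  - 780/53 = - 14.72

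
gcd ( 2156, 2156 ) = 2156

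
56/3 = 18 +2/3 = 18.67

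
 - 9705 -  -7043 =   -  2662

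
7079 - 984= 6095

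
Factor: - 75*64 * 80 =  - 384000 = -2^10*3^1 * 5^3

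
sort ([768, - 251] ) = [-251,768] 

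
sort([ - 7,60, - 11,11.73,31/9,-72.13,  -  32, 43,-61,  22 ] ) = [  -  72.13,-61, - 32,-11,  -  7,31/9 , 11.73,22,43,60 ] 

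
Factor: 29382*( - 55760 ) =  - 2^5*3^1*5^1*17^1*41^1*59^1 * 83^1 = -  1638340320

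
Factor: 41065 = 5^1*43^1*191^1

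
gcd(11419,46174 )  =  1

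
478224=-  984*( - 486)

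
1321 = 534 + 787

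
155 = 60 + 95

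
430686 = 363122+67564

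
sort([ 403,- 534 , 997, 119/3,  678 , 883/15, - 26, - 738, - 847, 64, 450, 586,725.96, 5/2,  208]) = [ - 847  ,-738 , - 534, - 26, 5/2,  119/3 , 883/15 , 64, 208, 403  ,  450, 586, 678, 725.96, 997 ] 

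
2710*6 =16260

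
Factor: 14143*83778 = 2^1*3^1 * 13963^1*14143^1 = 1184872254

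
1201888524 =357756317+844132207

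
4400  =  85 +4315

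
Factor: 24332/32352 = 6083/8088 = 2^(-3)* 3^( - 1 )*7^1*11^1*79^1*337^( - 1)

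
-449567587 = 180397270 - 629964857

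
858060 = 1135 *756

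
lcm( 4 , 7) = 28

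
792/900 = 22/25 = 0.88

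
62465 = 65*961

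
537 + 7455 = 7992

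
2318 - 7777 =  - 5459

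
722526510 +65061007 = 787587517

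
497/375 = 1 + 122/375 = 1.33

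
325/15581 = 325/15581 = 0.02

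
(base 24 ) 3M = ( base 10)94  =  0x5e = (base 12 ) 7a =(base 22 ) 46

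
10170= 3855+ 6315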